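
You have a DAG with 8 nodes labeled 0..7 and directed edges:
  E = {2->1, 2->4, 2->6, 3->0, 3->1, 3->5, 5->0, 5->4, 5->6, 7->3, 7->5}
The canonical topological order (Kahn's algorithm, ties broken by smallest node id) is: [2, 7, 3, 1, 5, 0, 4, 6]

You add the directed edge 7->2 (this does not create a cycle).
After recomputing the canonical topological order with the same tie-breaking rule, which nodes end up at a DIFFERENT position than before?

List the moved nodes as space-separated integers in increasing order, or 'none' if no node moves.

Old toposort: [2, 7, 3, 1, 5, 0, 4, 6]
Added edge 7->2
Recompute Kahn (smallest-id tiebreak):
  initial in-degrees: [2, 2, 1, 1, 2, 2, 2, 0]
  ready (indeg=0): [7]
  pop 7: indeg[2]->0; indeg[3]->0; indeg[5]->1 | ready=[2, 3] | order so far=[7]
  pop 2: indeg[1]->1; indeg[4]->1; indeg[6]->1 | ready=[3] | order so far=[7, 2]
  pop 3: indeg[0]->1; indeg[1]->0; indeg[5]->0 | ready=[1, 5] | order so far=[7, 2, 3]
  pop 1: no out-edges | ready=[5] | order so far=[7, 2, 3, 1]
  pop 5: indeg[0]->0; indeg[4]->0; indeg[6]->0 | ready=[0, 4, 6] | order so far=[7, 2, 3, 1, 5]
  pop 0: no out-edges | ready=[4, 6] | order so far=[7, 2, 3, 1, 5, 0]
  pop 4: no out-edges | ready=[6] | order so far=[7, 2, 3, 1, 5, 0, 4]
  pop 6: no out-edges | ready=[] | order so far=[7, 2, 3, 1, 5, 0, 4, 6]
New canonical toposort: [7, 2, 3, 1, 5, 0, 4, 6]
Compare positions:
  Node 0: index 5 -> 5 (same)
  Node 1: index 3 -> 3 (same)
  Node 2: index 0 -> 1 (moved)
  Node 3: index 2 -> 2 (same)
  Node 4: index 6 -> 6 (same)
  Node 5: index 4 -> 4 (same)
  Node 6: index 7 -> 7 (same)
  Node 7: index 1 -> 0 (moved)
Nodes that changed position: 2 7

Answer: 2 7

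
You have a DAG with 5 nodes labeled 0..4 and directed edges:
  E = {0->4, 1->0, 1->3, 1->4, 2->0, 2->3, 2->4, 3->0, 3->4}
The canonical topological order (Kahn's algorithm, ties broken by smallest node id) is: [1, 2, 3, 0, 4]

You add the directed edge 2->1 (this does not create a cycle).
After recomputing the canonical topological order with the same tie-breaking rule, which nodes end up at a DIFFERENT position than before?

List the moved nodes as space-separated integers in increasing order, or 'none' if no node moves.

Old toposort: [1, 2, 3, 0, 4]
Added edge 2->1
Recompute Kahn (smallest-id tiebreak):
  initial in-degrees: [3, 1, 0, 2, 4]
  ready (indeg=0): [2]
  pop 2: indeg[0]->2; indeg[1]->0; indeg[3]->1; indeg[4]->3 | ready=[1] | order so far=[2]
  pop 1: indeg[0]->1; indeg[3]->0; indeg[4]->2 | ready=[3] | order so far=[2, 1]
  pop 3: indeg[0]->0; indeg[4]->1 | ready=[0] | order so far=[2, 1, 3]
  pop 0: indeg[4]->0 | ready=[4] | order so far=[2, 1, 3, 0]
  pop 4: no out-edges | ready=[] | order so far=[2, 1, 3, 0, 4]
New canonical toposort: [2, 1, 3, 0, 4]
Compare positions:
  Node 0: index 3 -> 3 (same)
  Node 1: index 0 -> 1 (moved)
  Node 2: index 1 -> 0 (moved)
  Node 3: index 2 -> 2 (same)
  Node 4: index 4 -> 4 (same)
Nodes that changed position: 1 2

Answer: 1 2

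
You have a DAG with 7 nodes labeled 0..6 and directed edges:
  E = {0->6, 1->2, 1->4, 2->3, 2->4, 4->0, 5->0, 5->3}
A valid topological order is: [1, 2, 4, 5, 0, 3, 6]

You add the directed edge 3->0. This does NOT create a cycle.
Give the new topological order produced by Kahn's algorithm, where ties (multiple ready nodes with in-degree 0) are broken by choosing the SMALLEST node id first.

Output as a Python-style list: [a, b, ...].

Answer: [1, 2, 4, 5, 3, 0, 6]

Derivation:
Old toposort: [1, 2, 4, 5, 0, 3, 6]
Added edge: 3->0
Position of 3 (5) > position of 0 (4). Must reorder: 3 must now come before 0.
Run Kahn's algorithm (break ties by smallest node id):
  initial in-degrees: [3, 0, 1, 2, 2, 0, 1]
  ready (indeg=0): [1, 5]
  pop 1: indeg[2]->0; indeg[4]->1 | ready=[2, 5] | order so far=[1]
  pop 2: indeg[3]->1; indeg[4]->0 | ready=[4, 5] | order so far=[1, 2]
  pop 4: indeg[0]->2 | ready=[5] | order so far=[1, 2, 4]
  pop 5: indeg[0]->1; indeg[3]->0 | ready=[3] | order so far=[1, 2, 4, 5]
  pop 3: indeg[0]->0 | ready=[0] | order so far=[1, 2, 4, 5, 3]
  pop 0: indeg[6]->0 | ready=[6] | order so far=[1, 2, 4, 5, 3, 0]
  pop 6: no out-edges | ready=[] | order so far=[1, 2, 4, 5, 3, 0, 6]
  Result: [1, 2, 4, 5, 3, 0, 6]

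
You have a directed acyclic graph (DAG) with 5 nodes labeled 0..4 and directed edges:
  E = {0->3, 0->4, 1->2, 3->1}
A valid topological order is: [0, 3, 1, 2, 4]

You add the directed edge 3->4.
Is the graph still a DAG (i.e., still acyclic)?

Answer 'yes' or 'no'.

Given toposort: [0, 3, 1, 2, 4]
Position of 3: index 1; position of 4: index 4
New edge 3->4: forward
Forward edge: respects the existing order. Still a DAG, same toposort still valid.
Still a DAG? yes

Answer: yes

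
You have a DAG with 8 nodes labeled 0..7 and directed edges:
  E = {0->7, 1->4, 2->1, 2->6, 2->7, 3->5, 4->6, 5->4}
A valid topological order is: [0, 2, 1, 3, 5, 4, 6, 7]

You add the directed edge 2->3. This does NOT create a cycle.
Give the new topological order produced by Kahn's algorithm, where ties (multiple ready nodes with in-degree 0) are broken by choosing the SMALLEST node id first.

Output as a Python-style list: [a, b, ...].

Answer: [0, 2, 1, 3, 5, 4, 6, 7]

Derivation:
Old toposort: [0, 2, 1, 3, 5, 4, 6, 7]
Added edge: 2->3
Position of 2 (1) < position of 3 (3). Old order still valid.
Run Kahn's algorithm (break ties by smallest node id):
  initial in-degrees: [0, 1, 0, 1, 2, 1, 2, 2]
  ready (indeg=0): [0, 2]
  pop 0: indeg[7]->1 | ready=[2] | order so far=[0]
  pop 2: indeg[1]->0; indeg[3]->0; indeg[6]->1; indeg[7]->0 | ready=[1, 3, 7] | order so far=[0, 2]
  pop 1: indeg[4]->1 | ready=[3, 7] | order so far=[0, 2, 1]
  pop 3: indeg[5]->0 | ready=[5, 7] | order so far=[0, 2, 1, 3]
  pop 5: indeg[4]->0 | ready=[4, 7] | order so far=[0, 2, 1, 3, 5]
  pop 4: indeg[6]->0 | ready=[6, 7] | order so far=[0, 2, 1, 3, 5, 4]
  pop 6: no out-edges | ready=[7] | order so far=[0, 2, 1, 3, 5, 4, 6]
  pop 7: no out-edges | ready=[] | order so far=[0, 2, 1, 3, 5, 4, 6, 7]
  Result: [0, 2, 1, 3, 5, 4, 6, 7]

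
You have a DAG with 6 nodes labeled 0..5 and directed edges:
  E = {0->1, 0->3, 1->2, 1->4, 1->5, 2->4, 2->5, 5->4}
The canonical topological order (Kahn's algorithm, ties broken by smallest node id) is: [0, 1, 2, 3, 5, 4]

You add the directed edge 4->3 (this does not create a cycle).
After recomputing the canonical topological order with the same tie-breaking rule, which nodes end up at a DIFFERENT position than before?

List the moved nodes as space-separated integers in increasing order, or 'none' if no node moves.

Answer: 3 4 5

Derivation:
Old toposort: [0, 1, 2, 3, 5, 4]
Added edge 4->3
Recompute Kahn (smallest-id tiebreak):
  initial in-degrees: [0, 1, 1, 2, 3, 2]
  ready (indeg=0): [0]
  pop 0: indeg[1]->0; indeg[3]->1 | ready=[1] | order so far=[0]
  pop 1: indeg[2]->0; indeg[4]->2; indeg[5]->1 | ready=[2] | order so far=[0, 1]
  pop 2: indeg[4]->1; indeg[5]->0 | ready=[5] | order so far=[0, 1, 2]
  pop 5: indeg[4]->0 | ready=[4] | order so far=[0, 1, 2, 5]
  pop 4: indeg[3]->0 | ready=[3] | order so far=[0, 1, 2, 5, 4]
  pop 3: no out-edges | ready=[] | order so far=[0, 1, 2, 5, 4, 3]
New canonical toposort: [0, 1, 2, 5, 4, 3]
Compare positions:
  Node 0: index 0 -> 0 (same)
  Node 1: index 1 -> 1 (same)
  Node 2: index 2 -> 2 (same)
  Node 3: index 3 -> 5 (moved)
  Node 4: index 5 -> 4 (moved)
  Node 5: index 4 -> 3 (moved)
Nodes that changed position: 3 4 5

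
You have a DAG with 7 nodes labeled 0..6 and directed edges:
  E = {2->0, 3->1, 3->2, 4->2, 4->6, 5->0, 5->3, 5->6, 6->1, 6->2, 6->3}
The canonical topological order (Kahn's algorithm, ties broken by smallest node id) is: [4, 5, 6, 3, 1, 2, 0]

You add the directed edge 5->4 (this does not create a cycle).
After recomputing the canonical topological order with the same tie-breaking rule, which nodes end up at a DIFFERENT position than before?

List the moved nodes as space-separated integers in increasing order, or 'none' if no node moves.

Answer: 4 5

Derivation:
Old toposort: [4, 5, 6, 3, 1, 2, 0]
Added edge 5->4
Recompute Kahn (smallest-id tiebreak):
  initial in-degrees: [2, 2, 3, 2, 1, 0, 2]
  ready (indeg=0): [5]
  pop 5: indeg[0]->1; indeg[3]->1; indeg[4]->0; indeg[6]->1 | ready=[4] | order so far=[5]
  pop 4: indeg[2]->2; indeg[6]->0 | ready=[6] | order so far=[5, 4]
  pop 6: indeg[1]->1; indeg[2]->1; indeg[3]->0 | ready=[3] | order so far=[5, 4, 6]
  pop 3: indeg[1]->0; indeg[2]->0 | ready=[1, 2] | order so far=[5, 4, 6, 3]
  pop 1: no out-edges | ready=[2] | order so far=[5, 4, 6, 3, 1]
  pop 2: indeg[0]->0 | ready=[0] | order so far=[5, 4, 6, 3, 1, 2]
  pop 0: no out-edges | ready=[] | order so far=[5, 4, 6, 3, 1, 2, 0]
New canonical toposort: [5, 4, 6, 3, 1, 2, 0]
Compare positions:
  Node 0: index 6 -> 6 (same)
  Node 1: index 4 -> 4 (same)
  Node 2: index 5 -> 5 (same)
  Node 3: index 3 -> 3 (same)
  Node 4: index 0 -> 1 (moved)
  Node 5: index 1 -> 0 (moved)
  Node 6: index 2 -> 2 (same)
Nodes that changed position: 4 5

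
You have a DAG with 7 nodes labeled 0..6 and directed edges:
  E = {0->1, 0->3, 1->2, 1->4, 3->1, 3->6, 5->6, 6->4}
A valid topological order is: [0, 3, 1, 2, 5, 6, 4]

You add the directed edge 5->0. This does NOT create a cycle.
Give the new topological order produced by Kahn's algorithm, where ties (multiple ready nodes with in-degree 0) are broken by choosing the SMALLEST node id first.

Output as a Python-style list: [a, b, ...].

Old toposort: [0, 3, 1, 2, 5, 6, 4]
Added edge: 5->0
Position of 5 (4) > position of 0 (0). Must reorder: 5 must now come before 0.
Run Kahn's algorithm (break ties by smallest node id):
  initial in-degrees: [1, 2, 1, 1, 2, 0, 2]
  ready (indeg=0): [5]
  pop 5: indeg[0]->0; indeg[6]->1 | ready=[0] | order so far=[5]
  pop 0: indeg[1]->1; indeg[3]->0 | ready=[3] | order so far=[5, 0]
  pop 3: indeg[1]->0; indeg[6]->0 | ready=[1, 6] | order so far=[5, 0, 3]
  pop 1: indeg[2]->0; indeg[4]->1 | ready=[2, 6] | order so far=[5, 0, 3, 1]
  pop 2: no out-edges | ready=[6] | order so far=[5, 0, 3, 1, 2]
  pop 6: indeg[4]->0 | ready=[4] | order so far=[5, 0, 3, 1, 2, 6]
  pop 4: no out-edges | ready=[] | order so far=[5, 0, 3, 1, 2, 6, 4]
  Result: [5, 0, 3, 1, 2, 6, 4]

Answer: [5, 0, 3, 1, 2, 6, 4]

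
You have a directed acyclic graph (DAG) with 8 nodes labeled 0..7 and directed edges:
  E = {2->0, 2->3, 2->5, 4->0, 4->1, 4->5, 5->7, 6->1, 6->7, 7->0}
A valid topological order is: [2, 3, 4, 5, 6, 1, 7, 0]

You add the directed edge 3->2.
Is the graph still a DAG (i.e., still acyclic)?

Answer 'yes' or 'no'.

Answer: no

Derivation:
Given toposort: [2, 3, 4, 5, 6, 1, 7, 0]
Position of 3: index 1; position of 2: index 0
New edge 3->2: backward (u after v in old order)
Backward edge: old toposort is now invalid. Check if this creates a cycle.
Does 2 already reach 3? Reachable from 2: [0, 2, 3, 5, 7]. YES -> cycle!
Still a DAG? no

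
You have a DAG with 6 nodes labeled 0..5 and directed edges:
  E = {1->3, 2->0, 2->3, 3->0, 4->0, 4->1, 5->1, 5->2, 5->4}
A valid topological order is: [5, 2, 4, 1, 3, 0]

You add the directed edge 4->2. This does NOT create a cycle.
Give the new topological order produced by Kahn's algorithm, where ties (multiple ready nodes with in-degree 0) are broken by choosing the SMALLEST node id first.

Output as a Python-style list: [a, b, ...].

Answer: [5, 4, 1, 2, 3, 0]

Derivation:
Old toposort: [5, 2, 4, 1, 3, 0]
Added edge: 4->2
Position of 4 (2) > position of 2 (1). Must reorder: 4 must now come before 2.
Run Kahn's algorithm (break ties by smallest node id):
  initial in-degrees: [3, 2, 2, 2, 1, 0]
  ready (indeg=0): [5]
  pop 5: indeg[1]->1; indeg[2]->1; indeg[4]->0 | ready=[4] | order so far=[5]
  pop 4: indeg[0]->2; indeg[1]->0; indeg[2]->0 | ready=[1, 2] | order so far=[5, 4]
  pop 1: indeg[3]->1 | ready=[2] | order so far=[5, 4, 1]
  pop 2: indeg[0]->1; indeg[3]->0 | ready=[3] | order so far=[5, 4, 1, 2]
  pop 3: indeg[0]->0 | ready=[0] | order so far=[5, 4, 1, 2, 3]
  pop 0: no out-edges | ready=[] | order so far=[5, 4, 1, 2, 3, 0]
  Result: [5, 4, 1, 2, 3, 0]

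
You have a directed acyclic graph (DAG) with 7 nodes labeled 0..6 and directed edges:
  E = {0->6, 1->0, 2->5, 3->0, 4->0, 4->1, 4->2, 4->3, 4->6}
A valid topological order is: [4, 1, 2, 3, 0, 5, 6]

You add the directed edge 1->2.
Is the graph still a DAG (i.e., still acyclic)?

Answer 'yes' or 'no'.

Answer: yes

Derivation:
Given toposort: [4, 1, 2, 3, 0, 5, 6]
Position of 1: index 1; position of 2: index 2
New edge 1->2: forward
Forward edge: respects the existing order. Still a DAG, same toposort still valid.
Still a DAG? yes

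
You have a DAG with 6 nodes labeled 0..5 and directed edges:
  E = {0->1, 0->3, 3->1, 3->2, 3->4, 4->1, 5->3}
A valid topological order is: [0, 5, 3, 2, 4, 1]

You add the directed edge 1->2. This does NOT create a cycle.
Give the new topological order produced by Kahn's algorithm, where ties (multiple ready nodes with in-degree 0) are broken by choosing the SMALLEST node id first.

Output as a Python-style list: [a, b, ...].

Answer: [0, 5, 3, 4, 1, 2]

Derivation:
Old toposort: [0, 5, 3, 2, 4, 1]
Added edge: 1->2
Position of 1 (5) > position of 2 (3). Must reorder: 1 must now come before 2.
Run Kahn's algorithm (break ties by smallest node id):
  initial in-degrees: [0, 3, 2, 2, 1, 0]
  ready (indeg=0): [0, 5]
  pop 0: indeg[1]->2; indeg[3]->1 | ready=[5] | order so far=[0]
  pop 5: indeg[3]->0 | ready=[3] | order so far=[0, 5]
  pop 3: indeg[1]->1; indeg[2]->1; indeg[4]->0 | ready=[4] | order so far=[0, 5, 3]
  pop 4: indeg[1]->0 | ready=[1] | order so far=[0, 5, 3, 4]
  pop 1: indeg[2]->0 | ready=[2] | order so far=[0, 5, 3, 4, 1]
  pop 2: no out-edges | ready=[] | order so far=[0, 5, 3, 4, 1, 2]
  Result: [0, 5, 3, 4, 1, 2]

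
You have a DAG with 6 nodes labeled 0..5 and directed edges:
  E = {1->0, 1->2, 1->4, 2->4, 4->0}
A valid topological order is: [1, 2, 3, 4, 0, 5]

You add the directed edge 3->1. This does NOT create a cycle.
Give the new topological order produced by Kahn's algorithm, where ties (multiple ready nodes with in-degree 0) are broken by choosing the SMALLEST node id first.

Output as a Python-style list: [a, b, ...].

Answer: [3, 1, 2, 4, 0, 5]

Derivation:
Old toposort: [1, 2, 3, 4, 0, 5]
Added edge: 3->1
Position of 3 (2) > position of 1 (0). Must reorder: 3 must now come before 1.
Run Kahn's algorithm (break ties by smallest node id):
  initial in-degrees: [2, 1, 1, 0, 2, 0]
  ready (indeg=0): [3, 5]
  pop 3: indeg[1]->0 | ready=[1, 5] | order so far=[3]
  pop 1: indeg[0]->1; indeg[2]->0; indeg[4]->1 | ready=[2, 5] | order so far=[3, 1]
  pop 2: indeg[4]->0 | ready=[4, 5] | order so far=[3, 1, 2]
  pop 4: indeg[0]->0 | ready=[0, 5] | order so far=[3, 1, 2, 4]
  pop 0: no out-edges | ready=[5] | order so far=[3, 1, 2, 4, 0]
  pop 5: no out-edges | ready=[] | order so far=[3, 1, 2, 4, 0, 5]
  Result: [3, 1, 2, 4, 0, 5]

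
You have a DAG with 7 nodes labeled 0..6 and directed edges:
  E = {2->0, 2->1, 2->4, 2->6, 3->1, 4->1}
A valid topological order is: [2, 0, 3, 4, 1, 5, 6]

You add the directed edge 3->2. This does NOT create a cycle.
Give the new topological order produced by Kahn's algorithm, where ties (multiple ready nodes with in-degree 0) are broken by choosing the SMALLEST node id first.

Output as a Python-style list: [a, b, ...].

Answer: [3, 2, 0, 4, 1, 5, 6]

Derivation:
Old toposort: [2, 0, 3, 4, 1, 5, 6]
Added edge: 3->2
Position of 3 (2) > position of 2 (0). Must reorder: 3 must now come before 2.
Run Kahn's algorithm (break ties by smallest node id):
  initial in-degrees: [1, 3, 1, 0, 1, 0, 1]
  ready (indeg=0): [3, 5]
  pop 3: indeg[1]->2; indeg[2]->0 | ready=[2, 5] | order so far=[3]
  pop 2: indeg[0]->0; indeg[1]->1; indeg[4]->0; indeg[6]->0 | ready=[0, 4, 5, 6] | order so far=[3, 2]
  pop 0: no out-edges | ready=[4, 5, 6] | order so far=[3, 2, 0]
  pop 4: indeg[1]->0 | ready=[1, 5, 6] | order so far=[3, 2, 0, 4]
  pop 1: no out-edges | ready=[5, 6] | order so far=[3, 2, 0, 4, 1]
  pop 5: no out-edges | ready=[6] | order so far=[3, 2, 0, 4, 1, 5]
  pop 6: no out-edges | ready=[] | order so far=[3, 2, 0, 4, 1, 5, 6]
  Result: [3, 2, 0, 4, 1, 5, 6]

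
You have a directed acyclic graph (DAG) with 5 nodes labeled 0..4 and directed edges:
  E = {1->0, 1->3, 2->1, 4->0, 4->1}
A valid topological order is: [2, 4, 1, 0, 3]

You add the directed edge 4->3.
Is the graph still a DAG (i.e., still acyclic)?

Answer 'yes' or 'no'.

Answer: yes

Derivation:
Given toposort: [2, 4, 1, 0, 3]
Position of 4: index 1; position of 3: index 4
New edge 4->3: forward
Forward edge: respects the existing order. Still a DAG, same toposort still valid.
Still a DAG? yes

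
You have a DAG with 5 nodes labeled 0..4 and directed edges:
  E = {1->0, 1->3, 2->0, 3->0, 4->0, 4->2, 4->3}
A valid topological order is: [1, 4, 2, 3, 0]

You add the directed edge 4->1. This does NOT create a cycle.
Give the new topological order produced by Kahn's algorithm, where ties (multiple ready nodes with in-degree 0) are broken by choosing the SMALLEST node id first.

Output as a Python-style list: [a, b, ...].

Answer: [4, 1, 2, 3, 0]

Derivation:
Old toposort: [1, 4, 2, 3, 0]
Added edge: 4->1
Position of 4 (1) > position of 1 (0). Must reorder: 4 must now come before 1.
Run Kahn's algorithm (break ties by smallest node id):
  initial in-degrees: [4, 1, 1, 2, 0]
  ready (indeg=0): [4]
  pop 4: indeg[0]->3; indeg[1]->0; indeg[2]->0; indeg[3]->1 | ready=[1, 2] | order so far=[4]
  pop 1: indeg[0]->2; indeg[3]->0 | ready=[2, 3] | order so far=[4, 1]
  pop 2: indeg[0]->1 | ready=[3] | order so far=[4, 1, 2]
  pop 3: indeg[0]->0 | ready=[0] | order so far=[4, 1, 2, 3]
  pop 0: no out-edges | ready=[] | order so far=[4, 1, 2, 3, 0]
  Result: [4, 1, 2, 3, 0]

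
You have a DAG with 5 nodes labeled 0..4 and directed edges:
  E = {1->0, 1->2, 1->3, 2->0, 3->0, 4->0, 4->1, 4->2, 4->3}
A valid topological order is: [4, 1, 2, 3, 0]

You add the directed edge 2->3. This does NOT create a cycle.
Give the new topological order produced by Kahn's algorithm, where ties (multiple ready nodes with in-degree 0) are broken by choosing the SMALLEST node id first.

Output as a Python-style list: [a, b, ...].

Answer: [4, 1, 2, 3, 0]

Derivation:
Old toposort: [4, 1, 2, 3, 0]
Added edge: 2->3
Position of 2 (2) < position of 3 (3). Old order still valid.
Run Kahn's algorithm (break ties by smallest node id):
  initial in-degrees: [4, 1, 2, 3, 0]
  ready (indeg=0): [4]
  pop 4: indeg[0]->3; indeg[1]->0; indeg[2]->1; indeg[3]->2 | ready=[1] | order so far=[4]
  pop 1: indeg[0]->2; indeg[2]->0; indeg[3]->1 | ready=[2] | order so far=[4, 1]
  pop 2: indeg[0]->1; indeg[3]->0 | ready=[3] | order so far=[4, 1, 2]
  pop 3: indeg[0]->0 | ready=[0] | order so far=[4, 1, 2, 3]
  pop 0: no out-edges | ready=[] | order so far=[4, 1, 2, 3, 0]
  Result: [4, 1, 2, 3, 0]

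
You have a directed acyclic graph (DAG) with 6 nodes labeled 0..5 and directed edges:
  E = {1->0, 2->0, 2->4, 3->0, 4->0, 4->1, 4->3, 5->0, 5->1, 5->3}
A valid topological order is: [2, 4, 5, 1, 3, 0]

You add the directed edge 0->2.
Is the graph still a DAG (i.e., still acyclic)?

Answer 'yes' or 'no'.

Given toposort: [2, 4, 5, 1, 3, 0]
Position of 0: index 5; position of 2: index 0
New edge 0->2: backward (u after v in old order)
Backward edge: old toposort is now invalid. Check if this creates a cycle.
Does 2 already reach 0? Reachable from 2: [0, 1, 2, 3, 4]. YES -> cycle!
Still a DAG? no

Answer: no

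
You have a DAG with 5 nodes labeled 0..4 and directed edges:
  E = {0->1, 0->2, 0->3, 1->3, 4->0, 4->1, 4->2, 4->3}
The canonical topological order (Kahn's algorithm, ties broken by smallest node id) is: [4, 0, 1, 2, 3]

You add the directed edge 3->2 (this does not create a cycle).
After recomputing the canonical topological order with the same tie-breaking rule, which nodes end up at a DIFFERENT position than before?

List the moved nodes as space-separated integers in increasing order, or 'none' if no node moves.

Answer: 2 3

Derivation:
Old toposort: [4, 0, 1, 2, 3]
Added edge 3->2
Recompute Kahn (smallest-id tiebreak):
  initial in-degrees: [1, 2, 3, 3, 0]
  ready (indeg=0): [4]
  pop 4: indeg[0]->0; indeg[1]->1; indeg[2]->2; indeg[3]->2 | ready=[0] | order so far=[4]
  pop 0: indeg[1]->0; indeg[2]->1; indeg[3]->1 | ready=[1] | order so far=[4, 0]
  pop 1: indeg[3]->0 | ready=[3] | order so far=[4, 0, 1]
  pop 3: indeg[2]->0 | ready=[2] | order so far=[4, 0, 1, 3]
  pop 2: no out-edges | ready=[] | order so far=[4, 0, 1, 3, 2]
New canonical toposort: [4, 0, 1, 3, 2]
Compare positions:
  Node 0: index 1 -> 1 (same)
  Node 1: index 2 -> 2 (same)
  Node 2: index 3 -> 4 (moved)
  Node 3: index 4 -> 3 (moved)
  Node 4: index 0 -> 0 (same)
Nodes that changed position: 2 3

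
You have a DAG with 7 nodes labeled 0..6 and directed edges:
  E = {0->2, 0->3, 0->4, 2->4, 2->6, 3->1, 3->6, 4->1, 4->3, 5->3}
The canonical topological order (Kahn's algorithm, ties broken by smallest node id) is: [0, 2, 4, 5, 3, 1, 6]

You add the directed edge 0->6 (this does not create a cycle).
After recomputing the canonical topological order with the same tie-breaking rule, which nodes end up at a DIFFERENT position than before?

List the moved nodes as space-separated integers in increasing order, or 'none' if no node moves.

Answer: none

Derivation:
Old toposort: [0, 2, 4, 5, 3, 1, 6]
Added edge 0->6
Recompute Kahn (smallest-id tiebreak):
  initial in-degrees: [0, 2, 1, 3, 2, 0, 3]
  ready (indeg=0): [0, 5]
  pop 0: indeg[2]->0; indeg[3]->2; indeg[4]->1; indeg[6]->2 | ready=[2, 5] | order so far=[0]
  pop 2: indeg[4]->0; indeg[6]->1 | ready=[4, 5] | order so far=[0, 2]
  pop 4: indeg[1]->1; indeg[3]->1 | ready=[5] | order so far=[0, 2, 4]
  pop 5: indeg[3]->0 | ready=[3] | order so far=[0, 2, 4, 5]
  pop 3: indeg[1]->0; indeg[6]->0 | ready=[1, 6] | order so far=[0, 2, 4, 5, 3]
  pop 1: no out-edges | ready=[6] | order so far=[0, 2, 4, 5, 3, 1]
  pop 6: no out-edges | ready=[] | order so far=[0, 2, 4, 5, 3, 1, 6]
New canonical toposort: [0, 2, 4, 5, 3, 1, 6]
Compare positions:
  Node 0: index 0 -> 0 (same)
  Node 1: index 5 -> 5 (same)
  Node 2: index 1 -> 1 (same)
  Node 3: index 4 -> 4 (same)
  Node 4: index 2 -> 2 (same)
  Node 5: index 3 -> 3 (same)
  Node 6: index 6 -> 6 (same)
Nodes that changed position: none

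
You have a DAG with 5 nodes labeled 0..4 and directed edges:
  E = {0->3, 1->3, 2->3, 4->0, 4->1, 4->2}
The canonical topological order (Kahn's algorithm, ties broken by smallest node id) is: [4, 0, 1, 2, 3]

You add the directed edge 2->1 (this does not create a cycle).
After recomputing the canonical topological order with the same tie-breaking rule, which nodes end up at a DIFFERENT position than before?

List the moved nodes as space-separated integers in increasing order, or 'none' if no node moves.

Answer: 1 2

Derivation:
Old toposort: [4, 0, 1, 2, 3]
Added edge 2->1
Recompute Kahn (smallest-id tiebreak):
  initial in-degrees: [1, 2, 1, 3, 0]
  ready (indeg=0): [4]
  pop 4: indeg[0]->0; indeg[1]->1; indeg[2]->0 | ready=[0, 2] | order so far=[4]
  pop 0: indeg[3]->2 | ready=[2] | order so far=[4, 0]
  pop 2: indeg[1]->0; indeg[3]->1 | ready=[1] | order so far=[4, 0, 2]
  pop 1: indeg[3]->0 | ready=[3] | order so far=[4, 0, 2, 1]
  pop 3: no out-edges | ready=[] | order so far=[4, 0, 2, 1, 3]
New canonical toposort: [4, 0, 2, 1, 3]
Compare positions:
  Node 0: index 1 -> 1 (same)
  Node 1: index 2 -> 3 (moved)
  Node 2: index 3 -> 2 (moved)
  Node 3: index 4 -> 4 (same)
  Node 4: index 0 -> 0 (same)
Nodes that changed position: 1 2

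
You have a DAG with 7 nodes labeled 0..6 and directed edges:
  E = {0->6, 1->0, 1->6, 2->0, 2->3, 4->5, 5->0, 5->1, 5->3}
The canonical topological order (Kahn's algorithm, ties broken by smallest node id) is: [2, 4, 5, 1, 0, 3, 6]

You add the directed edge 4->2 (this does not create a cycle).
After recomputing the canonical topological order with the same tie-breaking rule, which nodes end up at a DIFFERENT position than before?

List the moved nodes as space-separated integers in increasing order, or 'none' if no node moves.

Answer: 2 4

Derivation:
Old toposort: [2, 4, 5, 1, 0, 3, 6]
Added edge 4->2
Recompute Kahn (smallest-id tiebreak):
  initial in-degrees: [3, 1, 1, 2, 0, 1, 2]
  ready (indeg=0): [4]
  pop 4: indeg[2]->0; indeg[5]->0 | ready=[2, 5] | order so far=[4]
  pop 2: indeg[0]->2; indeg[3]->1 | ready=[5] | order so far=[4, 2]
  pop 5: indeg[0]->1; indeg[1]->0; indeg[3]->0 | ready=[1, 3] | order so far=[4, 2, 5]
  pop 1: indeg[0]->0; indeg[6]->1 | ready=[0, 3] | order so far=[4, 2, 5, 1]
  pop 0: indeg[6]->0 | ready=[3, 6] | order so far=[4, 2, 5, 1, 0]
  pop 3: no out-edges | ready=[6] | order so far=[4, 2, 5, 1, 0, 3]
  pop 6: no out-edges | ready=[] | order so far=[4, 2, 5, 1, 0, 3, 6]
New canonical toposort: [4, 2, 5, 1, 0, 3, 6]
Compare positions:
  Node 0: index 4 -> 4 (same)
  Node 1: index 3 -> 3 (same)
  Node 2: index 0 -> 1 (moved)
  Node 3: index 5 -> 5 (same)
  Node 4: index 1 -> 0 (moved)
  Node 5: index 2 -> 2 (same)
  Node 6: index 6 -> 6 (same)
Nodes that changed position: 2 4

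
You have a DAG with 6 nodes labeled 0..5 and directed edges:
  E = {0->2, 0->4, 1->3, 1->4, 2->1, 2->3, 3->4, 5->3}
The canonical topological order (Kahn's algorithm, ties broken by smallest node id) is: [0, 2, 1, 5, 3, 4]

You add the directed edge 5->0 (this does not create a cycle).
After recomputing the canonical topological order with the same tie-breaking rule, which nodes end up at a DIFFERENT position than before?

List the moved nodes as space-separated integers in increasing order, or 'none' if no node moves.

Old toposort: [0, 2, 1, 5, 3, 4]
Added edge 5->0
Recompute Kahn (smallest-id tiebreak):
  initial in-degrees: [1, 1, 1, 3, 3, 0]
  ready (indeg=0): [5]
  pop 5: indeg[0]->0; indeg[3]->2 | ready=[0] | order so far=[5]
  pop 0: indeg[2]->0; indeg[4]->2 | ready=[2] | order so far=[5, 0]
  pop 2: indeg[1]->0; indeg[3]->1 | ready=[1] | order so far=[5, 0, 2]
  pop 1: indeg[3]->0; indeg[4]->1 | ready=[3] | order so far=[5, 0, 2, 1]
  pop 3: indeg[4]->0 | ready=[4] | order so far=[5, 0, 2, 1, 3]
  pop 4: no out-edges | ready=[] | order so far=[5, 0, 2, 1, 3, 4]
New canonical toposort: [5, 0, 2, 1, 3, 4]
Compare positions:
  Node 0: index 0 -> 1 (moved)
  Node 1: index 2 -> 3 (moved)
  Node 2: index 1 -> 2 (moved)
  Node 3: index 4 -> 4 (same)
  Node 4: index 5 -> 5 (same)
  Node 5: index 3 -> 0 (moved)
Nodes that changed position: 0 1 2 5

Answer: 0 1 2 5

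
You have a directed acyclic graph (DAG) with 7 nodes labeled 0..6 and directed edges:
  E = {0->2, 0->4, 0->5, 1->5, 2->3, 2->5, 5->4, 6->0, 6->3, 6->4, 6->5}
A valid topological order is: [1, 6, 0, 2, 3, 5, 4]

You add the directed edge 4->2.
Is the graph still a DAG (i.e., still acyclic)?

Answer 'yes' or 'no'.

Given toposort: [1, 6, 0, 2, 3, 5, 4]
Position of 4: index 6; position of 2: index 3
New edge 4->2: backward (u after v in old order)
Backward edge: old toposort is now invalid. Check if this creates a cycle.
Does 2 already reach 4? Reachable from 2: [2, 3, 4, 5]. YES -> cycle!
Still a DAG? no

Answer: no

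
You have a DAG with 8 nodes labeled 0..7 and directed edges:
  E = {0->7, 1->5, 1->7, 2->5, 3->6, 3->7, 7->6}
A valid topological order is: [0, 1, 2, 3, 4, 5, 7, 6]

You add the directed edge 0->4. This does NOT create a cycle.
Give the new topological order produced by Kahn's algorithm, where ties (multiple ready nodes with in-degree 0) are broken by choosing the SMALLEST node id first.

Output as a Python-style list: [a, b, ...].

Answer: [0, 1, 2, 3, 4, 5, 7, 6]

Derivation:
Old toposort: [0, 1, 2, 3, 4, 5, 7, 6]
Added edge: 0->4
Position of 0 (0) < position of 4 (4). Old order still valid.
Run Kahn's algorithm (break ties by smallest node id):
  initial in-degrees: [0, 0, 0, 0, 1, 2, 2, 3]
  ready (indeg=0): [0, 1, 2, 3]
  pop 0: indeg[4]->0; indeg[7]->2 | ready=[1, 2, 3, 4] | order so far=[0]
  pop 1: indeg[5]->1; indeg[7]->1 | ready=[2, 3, 4] | order so far=[0, 1]
  pop 2: indeg[5]->0 | ready=[3, 4, 5] | order so far=[0, 1, 2]
  pop 3: indeg[6]->1; indeg[7]->0 | ready=[4, 5, 7] | order so far=[0, 1, 2, 3]
  pop 4: no out-edges | ready=[5, 7] | order so far=[0, 1, 2, 3, 4]
  pop 5: no out-edges | ready=[7] | order so far=[0, 1, 2, 3, 4, 5]
  pop 7: indeg[6]->0 | ready=[6] | order so far=[0, 1, 2, 3, 4, 5, 7]
  pop 6: no out-edges | ready=[] | order so far=[0, 1, 2, 3, 4, 5, 7, 6]
  Result: [0, 1, 2, 3, 4, 5, 7, 6]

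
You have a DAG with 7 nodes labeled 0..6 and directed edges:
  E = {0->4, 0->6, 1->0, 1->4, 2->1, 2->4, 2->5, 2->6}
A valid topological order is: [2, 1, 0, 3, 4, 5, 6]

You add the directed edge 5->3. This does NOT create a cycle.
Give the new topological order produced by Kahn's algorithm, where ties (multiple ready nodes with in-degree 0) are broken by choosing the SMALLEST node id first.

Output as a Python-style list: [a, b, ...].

Answer: [2, 1, 0, 4, 5, 3, 6]

Derivation:
Old toposort: [2, 1, 0, 3, 4, 5, 6]
Added edge: 5->3
Position of 5 (5) > position of 3 (3). Must reorder: 5 must now come before 3.
Run Kahn's algorithm (break ties by smallest node id):
  initial in-degrees: [1, 1, 0, 1, 3, 1, 2]
  ready (indeg=0): [2]
  pop 2: indeg[1]->0; indeg[4]->2; indeg[5]->0; indeg[6]->1 | ready=[1, 5] | order so far=[2]
  pop 1: indeg[0]->0; indeg[4]->1 | ready=[0, 5] | order so far=[2, 1]
  pop 0: indeg[4]->0; indeg[6]->0 | ready=[4, 5, 6] | order so far=[2, 1, 0]
  pop 4: no out-edges | ready=[5, 6] | order so far=[2, 1, 0, 4]
  pop 5: indeg[3]->0 | ready=[3, 6] | order so far=[2, 1, 0, 4, 5]
  pop 3: no out-edges | ready=[6] | order so far=[2, 1, 0, 4, 5, 3]
  pop 6: no out-edges | ready=[] | order so far=[2, 1, 0, 4, 5, 3, 6]
  Result: [2, 1, 0, 4, 5, 3, 6]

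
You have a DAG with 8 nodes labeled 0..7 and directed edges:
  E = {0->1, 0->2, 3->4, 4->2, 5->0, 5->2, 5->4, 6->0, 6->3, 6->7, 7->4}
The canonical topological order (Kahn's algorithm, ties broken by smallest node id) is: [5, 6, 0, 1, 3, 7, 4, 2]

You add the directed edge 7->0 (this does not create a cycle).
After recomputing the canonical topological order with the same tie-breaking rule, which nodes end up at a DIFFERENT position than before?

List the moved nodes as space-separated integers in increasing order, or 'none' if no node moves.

Answer: 0 1 3 7

Derivation:
Old toposort: [5, 6, 0, 1, 3, 7, 4, 2]
Added edge 7->0
Recompute Kahn (smallest-id tiebreak):
  initial in-degrees: [3, 1, 3, 1, 3, 0, 0, 1]
  ready (indeg=0): [5, 6]
  pop 5: indeg[0]->2; indeg[2]->2; indeg[4]->2 | ready=[6] | order so far=[5]
  pop 6: indeg[0]->1; indeg[3]->0; indeg[7]->0 | ready=[3, 7] | order so far=[5, 6]
  pop 3: indeg[4]->1 | ready=[7] | order so far=[5, 6, 3]
  pop 7: indeg[0]->0; indeg[4]->0 | ready=[0, 4] | order so far=[5, 6, 3, 7]
  pop 0: indeg[1]->0; indeg[2]->1 | ready=[1, 4] | order so far=[5, 6, 3, 7, 0]
  pop 1: no out-edges | ready=[4] | order so far=[5, 6, 3, 7, 0, 1]
  pop 4: indeg[2]->0 | ready=[2] | order so far=[5, 6, 3, 7, 0, 1, 4]
  pop 2: no out-edges | ready=[] | order so far=[5, 6, 3, 7, 0, 1, 4, 2]
New canonical toposort: [5, 6, 3, 7, 0, 1, 4, 2]
Compare positions:
  Node 0: index 2 -> 4 (moved)
  Node 1: index 3 -> 5 (moved)
  Node 2: index 7 -> 7 (same)
  Node 3: index 4 -> 2 (moved)
  Node 4: index 6 -> 6 (same)
  Node 5: index 0 -> 0 (same)
  Node 6: index 1 -> 1 (same)
  Node 7: index 5 -> 3 (moved)
Nodes that changed position: 0 1 3 7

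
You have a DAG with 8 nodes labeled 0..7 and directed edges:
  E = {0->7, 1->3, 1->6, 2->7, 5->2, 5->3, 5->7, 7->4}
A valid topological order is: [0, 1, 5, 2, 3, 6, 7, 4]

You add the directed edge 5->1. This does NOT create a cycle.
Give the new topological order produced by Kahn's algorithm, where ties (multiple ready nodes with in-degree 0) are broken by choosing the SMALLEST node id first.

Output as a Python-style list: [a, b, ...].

Answer: [0, 5, 1, 2, 3, 6, 7, 4]

Derivation:
Old toposort: [0, 1, 5, 2, 3, 6, 7, 4]
Added edge: 5->1
Position of 5 (2) > position of 1 (1). Must reorder: 5 must now come before 1.
Run Kahn's algorithm (break ties by smallest node id):
  initial in-degrees: [0, 1, 1, 2, 1, 0, 1, 3]
  ready (indeg=0): [0, 5]
  pop 0: indeg[7]->2 | ready=[5] | order so far=[0]
  pop 5: indeg[1]->0; indeg[2]->0; indeg[3]->1; indeg[7]->1 | ready=[1, 2] | order so far=[0, 5]
  pop 1: indeg[3]->0; indeg[6]->0 | ready=[2, 3, 6] | order so far=[0, 5, 1]
  pop 2: indeg[7]->0 | ready=[3, 6, 7] | order so far=[0, 5, 1, 2]
  pop 3: no out-edges | ready=[6, 7] | order so far=[0, 5, 1, 2, 3]
  pop 6: no out-edges | ready=[7] | order so far=[0, 5, 1, 2, 3, 6]
  pop 7: indeg[4]->0 | ready=[4] | order so far=[0, 5, 1, 2, 3, 6, 7]
  pop 4: no out-edges | ready=[] | order so far=[0, 5, 1, 2, 3, 6, 7, 4]
  Result: [0, 5, 1, 2, 3, 6, 7, 4]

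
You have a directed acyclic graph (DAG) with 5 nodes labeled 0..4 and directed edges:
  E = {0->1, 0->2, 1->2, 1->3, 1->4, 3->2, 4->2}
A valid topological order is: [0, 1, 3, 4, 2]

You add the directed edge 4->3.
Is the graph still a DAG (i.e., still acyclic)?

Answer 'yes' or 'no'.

Answer: yes

Derivation:
Given toposort: [0, 1, 3, 4, 2]
Position of 4: index 3; position of 3: index 2
New edge 4->3: backward (u after v in old order)
Backward edge: old toposort is now invalid. Check if this creates a cycle.
Does 3 already reach 4? Reachable from 3: [2, 3]. NO -> still a DAG (reorder needed).
Still a DAG? yes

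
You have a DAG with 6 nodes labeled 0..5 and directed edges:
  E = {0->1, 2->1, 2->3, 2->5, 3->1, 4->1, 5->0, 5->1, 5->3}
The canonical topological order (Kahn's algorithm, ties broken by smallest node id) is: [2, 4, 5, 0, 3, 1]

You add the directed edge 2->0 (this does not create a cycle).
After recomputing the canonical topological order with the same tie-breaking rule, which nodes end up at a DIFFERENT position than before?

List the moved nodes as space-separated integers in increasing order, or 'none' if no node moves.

Old toposort: [2, 4, 5, 0, 3, 1]
Added edge 2->0
Recompute Kahn (smallest-id tiebreak):
  initial in-degrees: [2, 5, 0, 2, 0, 1]
  ready (indeg=0): [2, 4]
  pop 2: indeg[0]->1; indeg[1]->4; indeg[3]->1; indeg[5]->0 | ready=[4, 5] | order so far=[2]
  pop 4: indeg[1]->3 | ready=[5] | order so far=[2, 4]
  pop 5: indeg[0]->0; indeg[1]->2; indeg[3]->0 | ready=[0, 3] | order so far=[2, 4, 5]
  pop 0: indeg[1]->1 | ready=[3] | order so far=[2, 4, 5, 0]
  pop 3: indeg[1]->0 | ready=[1] | order so far=[2, 4, 5, 0, 3]
  pop 1: no out-edges | ready=[] | order so far=[2, 4, 5, 0, 3, 1]
New canonical toposort: [2, 4, 5, 0, 3, 1]
Compare positions:
  Node 0: index 3 -> 3 (same)
  Node 1: index 5 -> 5 (same)
  Node 2: index 0 -> 0 (same)
  Node 3: index 4 -> 4 (same)
  Node 4: index 1 -> 1 (same)
  Node 5: index 2 -> 2 (same)
Nodes that changed position: none

Answer: none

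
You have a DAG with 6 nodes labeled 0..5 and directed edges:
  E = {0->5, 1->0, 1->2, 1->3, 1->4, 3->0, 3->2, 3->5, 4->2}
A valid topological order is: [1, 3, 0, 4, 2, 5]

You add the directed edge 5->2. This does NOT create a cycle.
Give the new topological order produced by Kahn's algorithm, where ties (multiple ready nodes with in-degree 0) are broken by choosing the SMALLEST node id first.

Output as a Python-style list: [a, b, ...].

Old toposort: [1, 3, 0, 4, 2, 5]
Added edge: 5->2
Position of 5 (5) > position of 2 (4). Must reorder: 5 must now come before 2.
Run Kahn's algorithm (break ties by smallest node id):
  initial in-degrees: [2, 0, 4, 1, 1, 2]
  ready (indeg=0): [1]
  pop 1: indeg[0]->1; indeg[2]->3; indeg[3]->0; indeg[4]->0 | ready=[3, 4] | order so far=[1]
  pop 3: indeg[0]->0; indeg[2]->2; indeg[5]->1 | ready=[0, 4] | order so far=[1, 3]
  pop 0: indeg[5]->0 | ready=[4, 5] | order so far=[1, 3, 0]
  pop 4: indeg[2]->1 | ready=[5] | order so far=[1, 3, 0, 4]
  pop 5: indeg[2]->0 | ready=[2] | order so far=[1, 3, 0, 4, 5]
  pop 2: no out-edges | ready=[] | order so far=[1, 3, 0, 4, 5, 2]
  Result: [1, 3, 0, 4, 5, 2]

Answer: [1, 3, 0, 4, 5, 2]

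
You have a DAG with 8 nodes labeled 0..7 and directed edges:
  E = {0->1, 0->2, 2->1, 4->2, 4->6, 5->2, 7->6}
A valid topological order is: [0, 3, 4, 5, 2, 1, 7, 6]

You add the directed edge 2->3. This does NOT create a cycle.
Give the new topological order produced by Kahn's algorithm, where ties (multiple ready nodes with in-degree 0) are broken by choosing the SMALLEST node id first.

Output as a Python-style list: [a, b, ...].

Answer: [0, 4, 5, 2, 1, 3, 7, 6]

Derivation:
Old toposort: [0, 3, 4, 5, 2, 1, 7, 6]
Added edge: 2->3
Position of 2 (4) > position of 3 (1). Must reorder: 2 must now come before 3.
Run Kahn's algorithm (break ties by smallest node id):
  initial in-degrees: [0, 2, 3, 1, 0, 0, 2, 0]
  ready (indeg=0): [0, 4, 5, 7]
  pop 0: indeg[1]->1; indeg[2]->2 | ready=[4, 5, 7] | order so far=[0]
  pop 4: indeg[2]->1; indeg[6]->1 | ready=[5, 7] | order so far=[0, 4]
  pop 5: indeg[2]->0 | ready=[2, 7] | order so far=[0, 4, 5]
  pop 2: indeg[1]->0; indeg[3]->0 | ready=[1, 3, 7] | order so far=[0, 4, 5, 2]
  pop 1: no out-edges | ready=[3, 7] | order so far=[0, 4, 5, 2, 1]
  pop 3: no out-edges | ready=[7] | order so far=[0, 4, 5, 2, 1, 3]
  pop 7: indeg[6]->0 | ready=[6] | order so far=[0, 4, 5, 2, 1, 3, 7]
  pop 6: no out-edges | ready=[] | order so far=[0, 4, 5, 2, 1, 3, 7, 6]
  Result: [0, 4, 5, 2, 1, 3, 7, 6]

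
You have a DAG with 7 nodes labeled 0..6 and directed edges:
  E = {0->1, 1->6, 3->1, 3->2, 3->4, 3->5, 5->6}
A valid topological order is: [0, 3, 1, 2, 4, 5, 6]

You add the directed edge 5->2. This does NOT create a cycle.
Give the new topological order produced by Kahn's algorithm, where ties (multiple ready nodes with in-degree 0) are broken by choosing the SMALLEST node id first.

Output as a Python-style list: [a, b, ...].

Answer: [0, 3, 1, 4, 5, 2, 6]

Derivation:
Old toposort: [0, 3, 1, 2, 4, 5, 6]
Added edge: 5->2
Position of 5 (5) > position of 2 (3). Must reorder: 5 must now come before 2.
Run Kahn's algorithm (break ties by smallest node id):
  initial in-degrees: [0, 2, 2, 0, 1, 1, 2]
  ready (indeg=0): [0, 3]
  pop 0: indeg[1]->1 | ready=[3] | order so far=[0]
  pop 3: indeg[1]->0; indeg[2]->1; indeg[4]->0; indeg[5]->0 | ready=[1, 4, 5] | order so far=[0, 3]
  pop 1: indeg[6]->1 | ready=[4, 5] | order so far=[0, 3, 1]
  pop 4: no out-edges | ready=[5] | order so far=[0, 3, 1, 4]
  pop 5: indeg[2]->0; indeg[6]->0 | ready=[2, 6] | order so far=[0, 3, 1, 4, 5]
  pop 2: no out-edges | ready=[6] | order so far=[0, 3, 1, 4, 5, 2]
  pop 6: no out-edges | ready=[] | order so far=[0, 3, 1, 4, 5, 2, 6]
  Result: [0, 3, 1, 4, 5, 2, 6]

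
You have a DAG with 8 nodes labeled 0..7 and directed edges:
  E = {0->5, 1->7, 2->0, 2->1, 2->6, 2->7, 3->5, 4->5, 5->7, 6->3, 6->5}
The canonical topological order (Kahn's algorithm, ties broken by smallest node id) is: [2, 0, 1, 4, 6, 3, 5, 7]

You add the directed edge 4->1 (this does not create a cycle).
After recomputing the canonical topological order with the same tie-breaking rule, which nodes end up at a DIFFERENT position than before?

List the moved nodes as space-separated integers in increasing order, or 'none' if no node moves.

Answer: 1 4

Derivation:
Old toposort: [2, 0, 1, 4, 6, 3, 5, 7]
Added edge 4->1
Recompute Kahn (smallest-id tiebreak):
  initial in-degrees: [1, 2, 0, 1, 0, 4, 1, 3]
  ready (indeg=0): [2, 4]
  pop 2: indeg[0]->0; indeg[1]->1; indeg[6]->0; indeg[7]->2 | ready=[0, 4, 6] | order so far=[2]
  pop 0: indeg[5]->3 | ready=[4, 6] | order so far=[2, 0]
  pop 4: indeg[1]->0; indeg[5]->2 | ready=[1, 6] | order so far=[2, 0, 4]
  pop 1: indeg[7]->1 | ready=[6] | order so far=[2, 0, 4, 1]
  pop 6: indeg[3]->0; indeg[5]->1 | ready=[3] | order so far=[2, 0, 4, 1, 6]
  pop 3: indeg[5]->0 | ready=[5] | order so far=[2, 0, 4, 1, 6, 3]
  pop 5: indeg[7]->0 | ready=[7] | order so far=[2, 0, 4, 1, 6, 3, 5]
  pop 7: no out-edges | ready=[] | order so far=[2, 0, 4, 1, 6, 3, 5, 7]
New canonical toposort: [2, 0, 4, 1, 6, 3, 5, 7]
Compare positions:
  Node 0: index 1 -> 1 (same)
  Node 1: index 2 -> 3 (moved)
  Node 2: index 0 -> 0 (same)
  Node 3: index 5 -> 5 (same)
  Node 4: index 3 -> 2 (moved)
  Node 5: index 6 -> 6 (same)
  Node 6: index 4 -> 4 (same)
  Node 7: index 7 -> 7 (same)
Nodes that changed position: 1 4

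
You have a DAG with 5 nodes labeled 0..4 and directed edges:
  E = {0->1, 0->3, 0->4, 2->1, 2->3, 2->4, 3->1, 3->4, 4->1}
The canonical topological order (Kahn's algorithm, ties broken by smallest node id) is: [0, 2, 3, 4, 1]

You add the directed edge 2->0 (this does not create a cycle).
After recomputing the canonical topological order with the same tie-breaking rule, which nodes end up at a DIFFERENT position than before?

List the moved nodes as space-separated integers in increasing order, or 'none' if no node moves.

Answer: 0 2

Derivation:
Old toposort: [0, 2, 3, 4, 1]
Added edge 2->0
Recompute Kahn (smallest-id tiebreak):
  initial in-degrees: [1, 4, 0, 2, 3]
  ready (indeg=0): [2]
  pop 2: indeg[0]->0; indeg[1]->3; indeg[3]->1; indeg[4]->2 | ready=[0] | order so far=[2]
  pop 0: indeg[1]->2; indeg[3]->0; indeg[4]->1 | ready=[3] | order so far=[2, 0]
  pop 3: indeg[1]->1; indeg[4]->0 | ready=[4] | order so far=[2, 0, 3]
  pop 4: indeg[1]->0 | ready=[1] | order so far=[2, 0, 3, 4]
  pop 1: no out-edges | ready=[] | order so far=[2, 0, 3, 4, 1]
New canonical toposort: [2, 0, 3, 4, 1]
Compare positions:
  Node 0: index 0 -> 1 (moved)
  Node 1: index 4 -> 4 (same)
  Node 2: index 1 -> 0 (moved)
  Node 3: index 2 -> 2 (same)
  Node 4: index 3 -> 3 (same)
Nodes that changed position: 0 2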